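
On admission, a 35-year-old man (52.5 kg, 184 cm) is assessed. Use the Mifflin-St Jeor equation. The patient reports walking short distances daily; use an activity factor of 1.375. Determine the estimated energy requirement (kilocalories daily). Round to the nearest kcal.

2069 kilocalories daily

Mifflin-St Jeor (male): BMR = 10(52.5) + 6.25(184) − 5(35) + 5 = 525 + 1150 − 175 + 5 = 1505 kcal/day.
TEE = BMR × activity factor = 1505 × 1.375 = 2069.375 kcal/day.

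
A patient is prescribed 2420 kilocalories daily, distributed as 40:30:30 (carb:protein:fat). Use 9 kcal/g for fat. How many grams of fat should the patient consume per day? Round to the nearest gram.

Fat energy = 30% × 2420 = 726 kcal.
At 9 kcal/g: 726 ÷ 9 = 80.6667 g.

81 g/day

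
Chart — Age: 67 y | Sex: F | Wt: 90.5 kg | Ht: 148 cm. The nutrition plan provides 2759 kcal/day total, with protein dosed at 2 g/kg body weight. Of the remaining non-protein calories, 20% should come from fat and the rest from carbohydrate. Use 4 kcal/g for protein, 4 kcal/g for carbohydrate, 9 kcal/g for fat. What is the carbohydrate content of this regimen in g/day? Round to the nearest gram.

Protein = 2 × 90.5 = 181 g → 181 × 4 = 724 kcal.
Non-protein calories = 2759 − 724 = 2035 kcal.
Fat: 20% × 2035 = 407 kcal; carbohydrate: 1628 kcal.
Carbohydrate: 1628 kcal ÷ 4 kcal/g = 407 g.

407 g/day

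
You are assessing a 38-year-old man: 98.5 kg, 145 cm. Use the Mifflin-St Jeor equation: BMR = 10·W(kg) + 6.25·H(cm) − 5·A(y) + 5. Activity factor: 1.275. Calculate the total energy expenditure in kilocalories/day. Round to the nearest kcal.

2175 kilocalories/day

Mifflin-St Jeor (male): BMR = 10(98.5) + 6.25(145) − 5(38) + 5 = 985 + 906.25 − 190 + 5 = 1706.25 kcal/day.
TEE = BMR × activity factor = 1706.25 × 1.275 = 2175.4688 kcal/day.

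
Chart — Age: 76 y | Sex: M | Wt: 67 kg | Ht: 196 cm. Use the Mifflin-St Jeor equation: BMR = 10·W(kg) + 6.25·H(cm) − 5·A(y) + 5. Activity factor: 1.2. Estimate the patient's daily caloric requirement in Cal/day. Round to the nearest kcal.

Mifflin-St Jeor (male): BMR = 10(67) + 6.25(196) − 5(76) + 5 = 670 + 1225 − 380 + 5 = 1520 kcal/day.
TEE = BMR × activity factor = 1520 × 1.2 = 1824 kcal/day.

1824 Cal/day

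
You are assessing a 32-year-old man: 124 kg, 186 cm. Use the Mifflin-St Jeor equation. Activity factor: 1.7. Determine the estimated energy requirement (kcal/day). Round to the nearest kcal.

Mifflin-St Jeor (male): BMR = 10(124) + 6.25(186) − 5(32) + 5 = 1240 + 1162.5 − 160 + 5 = 2247.5 kcal/day.
TEE = BMR × activity factor = 2247.5 × 1.7 = 3820.75 kcal/day.

3821 kcal/day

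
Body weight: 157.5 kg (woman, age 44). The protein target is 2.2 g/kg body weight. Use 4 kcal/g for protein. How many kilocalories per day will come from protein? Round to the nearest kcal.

1386 kcal/day

Protein = 2.2 g/kg × 157.5 kg = 346.5 g/day.
Protein energy = 346.5 g × 4 kcal/g = 1386 kcal/day.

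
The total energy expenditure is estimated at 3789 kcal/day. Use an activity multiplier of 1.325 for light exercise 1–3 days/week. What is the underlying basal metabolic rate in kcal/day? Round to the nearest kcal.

2860 kcal/day

BMR = TEE ÷ activity factor = 3789 ÷ 1.325 = 2859.6226 kcal/day.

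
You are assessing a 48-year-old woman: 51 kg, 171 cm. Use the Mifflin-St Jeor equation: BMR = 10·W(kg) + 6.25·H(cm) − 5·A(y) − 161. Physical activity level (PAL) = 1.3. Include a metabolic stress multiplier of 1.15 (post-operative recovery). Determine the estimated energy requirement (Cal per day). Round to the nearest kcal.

Mifflin-St Jeor (female): BMR = 10(51) + 6.25(171) − 5(48) − 161 = 510 + 1068.75 − 240 − 161 = 1177.75 kcal/day.
TEE = BMR × activity factor = 1177.75 × 1.3 = 1531.075 kcal/day.
Apply stress factor: 1531.075 × 1.15 = 1760.7363 kcal/day.

1761 Cal per day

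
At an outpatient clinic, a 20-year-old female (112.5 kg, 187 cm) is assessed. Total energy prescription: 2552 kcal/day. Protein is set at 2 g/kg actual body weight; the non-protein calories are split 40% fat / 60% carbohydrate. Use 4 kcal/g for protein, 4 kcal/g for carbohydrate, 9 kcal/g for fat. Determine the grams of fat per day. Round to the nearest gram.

73 g/day

Protein = 2 × 112.5 = 225 g → 225 × 4 = 900 kcal.
Non-protein calories = 2552 − 900 = 1652 kcal.
Fat: 40% × 1652 = 660.8 kcal; carbohydrate: 991.2 kcal.
Fat: 660.8 kcal ÷ 9 kcal/g = 73.4222 g.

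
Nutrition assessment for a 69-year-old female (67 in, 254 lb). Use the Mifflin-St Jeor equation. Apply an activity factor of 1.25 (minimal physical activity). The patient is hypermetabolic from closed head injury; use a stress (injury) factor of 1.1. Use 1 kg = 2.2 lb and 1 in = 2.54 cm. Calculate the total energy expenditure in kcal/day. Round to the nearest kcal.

2354 kcal/day

Convert to metric: weight = 254 ÷ 2.2 = 115.4545 kg; height = 67 × 2.54 = 170.18 cm.
Mifflin-St Jeor (female): BMR = 10(115.4545) + 6.25(170.18) − 5(69) − 161 = 1154.5455 + 1063.625 − 345 − 161 = 1712.1705 kcal/day.
TEE = BMR × activity factor = 1712.1705 × 1.25 = 2140.2131 kcal/day.
Apply stress factor: 2140.2131 × 1.1 = 2354.2344 kcal/day.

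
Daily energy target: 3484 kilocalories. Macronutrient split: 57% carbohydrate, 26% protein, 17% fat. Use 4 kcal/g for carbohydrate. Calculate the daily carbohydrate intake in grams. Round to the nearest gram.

Carbohydrate energy = 57% × 3484 = 1985.88 kcal.
At 4 kcal/g: 1985.88 ÷ 4 = 496.47 g.

496 g/day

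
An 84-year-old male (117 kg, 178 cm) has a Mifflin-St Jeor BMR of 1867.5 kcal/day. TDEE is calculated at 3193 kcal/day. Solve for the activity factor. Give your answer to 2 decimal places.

Activity factor = TEE ÷ BMR = 3193 ÷ 1867.5 = 1.71.

1.71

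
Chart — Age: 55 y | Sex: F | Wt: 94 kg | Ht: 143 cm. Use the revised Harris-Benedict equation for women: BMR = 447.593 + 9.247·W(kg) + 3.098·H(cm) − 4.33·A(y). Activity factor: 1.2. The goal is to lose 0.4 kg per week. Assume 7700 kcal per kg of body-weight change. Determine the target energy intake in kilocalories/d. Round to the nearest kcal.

Harris-Benedict: BMR = 447.593 + 9.247(94) + 3.098(143) − 4.33(55) = 1521.675 kcal/day.
TEE = 1521.675 × 1.2 = 1826.01 kcal/day.
Required daily deficit = 0.4 × 7700 ÷ 7 = 440 kcal/day.
Target intake = 1826.01 − 440 = 1386.01 kcal/day.

1386 kilocalories/d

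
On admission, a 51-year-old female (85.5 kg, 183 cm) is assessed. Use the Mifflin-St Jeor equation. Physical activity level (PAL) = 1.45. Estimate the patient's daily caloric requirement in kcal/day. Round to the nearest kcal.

2295 kcal/day

Mifflin-St Jeor (female): BMR = 10(85.5) + 6.25(183) − 5(51) − 161 = 855 + 1143.75 − 255 − 161 = 1582.75 kcal/day.
TEE = BMR × activity factor = 1582.75 × 1.45 = 2294.9875 kcal/day.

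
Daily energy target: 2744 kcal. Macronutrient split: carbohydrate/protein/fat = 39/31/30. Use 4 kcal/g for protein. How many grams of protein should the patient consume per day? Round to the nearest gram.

Protein energy = 31% × 2744 = 850.64 kcal.
At 4 kcal/g: 850.64 ÷ 4 = 212.66 g.

213 g/day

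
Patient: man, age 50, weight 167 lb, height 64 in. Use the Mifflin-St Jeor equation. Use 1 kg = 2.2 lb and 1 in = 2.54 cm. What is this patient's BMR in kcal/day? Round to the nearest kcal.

Convert to metric: weight = 167 ÷ 2.2 = 75.9091 kg; height = 64 × 2.54 = 162.56 cm.
Mifflin-St Jeor (male): BMR = 10(75.9091) + 6.25(162.56) − 5(50) + 5 = 759.0909 + 1016 − 250 + 5 = 1530.0909 kcal/day.

1530 kcal/day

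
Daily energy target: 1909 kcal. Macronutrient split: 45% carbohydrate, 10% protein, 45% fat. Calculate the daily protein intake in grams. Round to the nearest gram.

Protein energy = 10% × 1909 = 190.9 kcal.
At 4 kcal/g: 190.9 ÷ 4 = 47.725 g.

48 g/day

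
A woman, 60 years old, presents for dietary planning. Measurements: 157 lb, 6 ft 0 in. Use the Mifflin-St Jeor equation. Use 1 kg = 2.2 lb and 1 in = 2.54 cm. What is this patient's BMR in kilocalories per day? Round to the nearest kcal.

Convert to metric: weight = 157 ÷ 2.2 = 71.3636 kg; height = (6×12 + 0) × 2.54 = 72 × 2.54 = 182.88 cm.
Mifflin-St Jeor (female): BMR = 10(71.3636) + 6.25(182.88) − 5(60) − 161 = 713.6364 + 1143 − 300 − 161 = 1395.6364 kcal/day.

1396 kilocalories per day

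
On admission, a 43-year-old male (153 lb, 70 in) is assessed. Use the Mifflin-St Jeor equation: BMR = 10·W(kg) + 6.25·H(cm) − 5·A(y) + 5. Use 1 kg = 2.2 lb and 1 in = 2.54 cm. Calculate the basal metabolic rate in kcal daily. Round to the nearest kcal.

Convert to metric: weight = 153 ÷ 2.2 = 69.5455 kg; height = 70 × 2.54 = 177.8 cm.
Mifflin-St Jeor (male): BMR = 10(69.5455) + 6.25(177.8) − 5(43) + 5 = 695.4545 + 1111.25 − 215 + 5 = 1596.7045 kcal/day.

1597 kcal daily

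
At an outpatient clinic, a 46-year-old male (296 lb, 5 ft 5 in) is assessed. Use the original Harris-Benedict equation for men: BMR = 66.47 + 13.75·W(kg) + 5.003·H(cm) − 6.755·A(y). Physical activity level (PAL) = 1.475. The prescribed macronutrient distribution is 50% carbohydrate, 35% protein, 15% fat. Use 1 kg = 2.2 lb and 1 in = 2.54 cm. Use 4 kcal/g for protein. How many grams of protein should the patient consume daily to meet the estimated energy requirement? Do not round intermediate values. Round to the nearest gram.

Convert to metric: weight = 296 ÷ 2.2 = 134.5455 kg; height = (5×12 + 5) × 2.54 = 65 × 2.54 = 165.1 cm.
Harris-Benedict: BMR = 66.47 + 13.75(134.5455) + 5.003(165.1) − 6.755(46) = 2431.7353 kcal/day.
TEE = 2431.7353 × 1.475 = 3586.8096 kcal/day.
Protein energy = 35% × 3586.8096 = 1255.3833 kcal.
Protein = 1255.3833 ÷ 4 kcal/g = 313.8458 g.

314 g/day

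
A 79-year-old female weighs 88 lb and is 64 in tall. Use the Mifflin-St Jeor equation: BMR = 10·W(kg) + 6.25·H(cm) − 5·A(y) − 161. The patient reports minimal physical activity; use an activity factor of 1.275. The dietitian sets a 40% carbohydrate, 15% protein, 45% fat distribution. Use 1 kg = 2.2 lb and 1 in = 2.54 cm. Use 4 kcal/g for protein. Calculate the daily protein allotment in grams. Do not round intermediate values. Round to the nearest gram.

41 g/day

Convert to metric: weight = 88 ÷ 2.2 = 40 kg; height = 64 × 2.54 = 162.56 cm.
Mifflin-St Jeor (female): BMR = 10(40) + 6.25(162.56) − 5(79) − 161 = 400 + 1016 − 395 − 161 = 860 kcal/day.
TEE = 860 × 1.275 = 1096.5 kcal/day.
Protein energy = 15% × 1096.5 = 164.475 kcal.
Protein = 164.475 ÷ 4 kcal/g = 41.1188 g.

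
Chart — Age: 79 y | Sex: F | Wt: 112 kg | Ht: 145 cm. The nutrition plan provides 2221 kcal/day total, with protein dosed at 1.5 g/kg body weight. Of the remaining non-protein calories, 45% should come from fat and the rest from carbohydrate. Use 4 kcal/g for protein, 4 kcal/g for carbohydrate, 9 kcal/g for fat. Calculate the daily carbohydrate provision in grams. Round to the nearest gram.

213 g/day

Protein = 1.5 × 112 = 168 g → 168 × 4 = 672 kcal.
Non-protein calories = 2221 − 672 = 1549 kcal.
Fat: 45% × 1549 = 697.05 kcal; carbohydrate: 851.95 kcal.
Carbohydrate: 851.95 kcal ÷ 4 kcal/g = 212.9875 g.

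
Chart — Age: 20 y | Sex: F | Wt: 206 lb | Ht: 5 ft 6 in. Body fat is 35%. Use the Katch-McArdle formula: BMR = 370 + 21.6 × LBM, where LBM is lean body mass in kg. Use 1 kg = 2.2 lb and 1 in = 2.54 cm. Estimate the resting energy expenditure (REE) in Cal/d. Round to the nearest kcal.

1685 Cal/d

Convert to metric: weight = 206 ÷ 2.2 = 93.6364 kg; height = (5×12 + 6) × 2.54 = 66 × 2.54 = 167.64 cm.
LBM = 93.6364 × (1 − 0.35) = 60.8636 kg. Katch-McArdle: BMR = 370 + 21.6 × 60.8636 = 1684.6545 kcal/day.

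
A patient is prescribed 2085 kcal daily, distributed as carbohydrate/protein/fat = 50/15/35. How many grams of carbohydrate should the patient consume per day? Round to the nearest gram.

Carbohydrate energy = 50% × 2085 = 1042.5 kcal.
At 4 kcal/g: 1042.5 ÷ 4 = 260.625 g.

261 g/day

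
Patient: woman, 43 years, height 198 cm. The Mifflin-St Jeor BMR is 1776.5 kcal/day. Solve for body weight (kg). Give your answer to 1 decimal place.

91.5 kg

1776.5 = 10·W + 6.25(198) − 5(43) − 161
10·W = 1776.5 − 861.5 = 915, so W = 91.5 kg.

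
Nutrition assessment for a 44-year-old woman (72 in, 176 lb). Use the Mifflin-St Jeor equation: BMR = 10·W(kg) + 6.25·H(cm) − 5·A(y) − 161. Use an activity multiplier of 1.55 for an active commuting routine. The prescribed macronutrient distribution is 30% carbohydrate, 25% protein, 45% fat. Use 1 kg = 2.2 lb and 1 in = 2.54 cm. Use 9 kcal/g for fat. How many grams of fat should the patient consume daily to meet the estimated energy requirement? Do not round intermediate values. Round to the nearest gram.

121 g/day

Convert to metric: weight = 176 ÷ 2.2 = 80 kg; height = 72 × 2.54 = 182.88 cm.
Mifflin-St Jeor (female): BMR = 10(80) + 6.25(182.88) − 5(44) − 161 = 800 + 1143 − 220 − 161 = 1562 kcal/day.
TEE = 1562 × 1.55 = 2421.1 kcal/day.
Fat energy = 45% × 2421.1 = 1089.495 kcal.
Fat = 1089.495 ÷ 9 kcal/g = 121.055 g.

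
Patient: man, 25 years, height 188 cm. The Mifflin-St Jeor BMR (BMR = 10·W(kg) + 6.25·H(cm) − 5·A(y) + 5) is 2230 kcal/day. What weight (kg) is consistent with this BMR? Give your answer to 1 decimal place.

117.5 kg

2230 = 10·W + 6.25(188) − 5(25) + 5
10·W = 2230 − 1055 = 1175, so W = 117.5 kg.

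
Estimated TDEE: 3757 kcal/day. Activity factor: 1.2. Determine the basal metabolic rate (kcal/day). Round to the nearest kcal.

3131 kcal/day

BMR = TEE ÷ activity factor = 3757 ÷ 1.2 = 3130.8333 kcal/day.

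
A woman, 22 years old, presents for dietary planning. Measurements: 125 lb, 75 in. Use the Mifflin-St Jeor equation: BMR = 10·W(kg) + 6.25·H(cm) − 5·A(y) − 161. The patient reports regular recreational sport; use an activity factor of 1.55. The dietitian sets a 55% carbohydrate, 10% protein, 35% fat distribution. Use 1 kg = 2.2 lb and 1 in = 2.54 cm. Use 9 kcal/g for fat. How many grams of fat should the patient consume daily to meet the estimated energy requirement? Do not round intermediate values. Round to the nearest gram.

90 g/day

Convert to metric: weight = 125 ÷ 2.2 = 56.8182 kg; height = 75 × 2.54 = 190.5 cm.
Mifflin-St Jeor (female): BMR = 10(56.8182) + 6.25(190.5) − 5(22) − 161 = 568.1818 + 1190.625 − 110 − 161 = 1487.8068 kcal/day.
TEE = 1487.8068 × 1.55 = 2306.1006 kcal/day.
Fat energy = 35% × 2306.1006 = 807.1352 kcal.
Fat = 807.1352 ÷ 9 kcal/g = 89.6817 g.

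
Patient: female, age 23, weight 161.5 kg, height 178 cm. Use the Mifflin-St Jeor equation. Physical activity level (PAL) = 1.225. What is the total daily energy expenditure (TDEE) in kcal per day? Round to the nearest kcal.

Mifflin-St Jeor (female): BMR = 10(161.5) + 6.25(178) − 5(23) − 161 = 1615 + 1112.5 − 115 − 161 = 2451.5 kcal/day.
TEE = BMR × activity factor = 2451.5 × 1.225 = 3003.0875 kcal/day.

3003 kcal per day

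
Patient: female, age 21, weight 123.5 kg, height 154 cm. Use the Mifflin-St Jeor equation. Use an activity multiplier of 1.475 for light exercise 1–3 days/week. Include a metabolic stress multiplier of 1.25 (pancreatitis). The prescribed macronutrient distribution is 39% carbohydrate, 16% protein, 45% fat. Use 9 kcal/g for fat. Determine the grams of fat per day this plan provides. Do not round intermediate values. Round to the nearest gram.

Mifflin-St Jeor (female): BMR = 10(123.5) + 6.25(154) − 5(21) − 161 = 1235 + 962.5 − 105 − 161 = 1931.5 kcal/day.
TEE = 1931.5 × 1.475 = 2848.9625 kcal/day.
With stress factor 1.25: 2848.9625 × 1.25 = 3561.2031 kcal/day.
Fat energy = 45% × 3561.2031 = 1602.5414 kcal.
Fat = 1602.5414 ÷ 9 kcal/g = 178.0602 g.

178 g/day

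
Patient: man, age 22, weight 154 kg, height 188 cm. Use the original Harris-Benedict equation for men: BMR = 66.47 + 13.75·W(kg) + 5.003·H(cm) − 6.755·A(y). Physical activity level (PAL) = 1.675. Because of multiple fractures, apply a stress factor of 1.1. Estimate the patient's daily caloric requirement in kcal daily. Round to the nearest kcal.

5483 kcal daily

Harris-Benedict: BMR = 66.47 + 13.75(154) + 5.003(188) − 6.755(22) = 2975.924 kcal/day.
TEE = BMR × activity factor = 2975.924 × 1.675 = 4984.6727 kcal/day.
Apply stress factor: 4984.6727 × 1.1 = 5483.14 kcal/day.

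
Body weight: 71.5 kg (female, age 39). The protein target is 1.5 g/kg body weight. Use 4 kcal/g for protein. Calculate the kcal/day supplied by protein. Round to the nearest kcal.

Protein = 1.5 g/kg × 71.5 kg = 107.25 g/day.
Protein energy = 107.25 g × 4 kcal/g = 429 kcal/day.

429 kcal/day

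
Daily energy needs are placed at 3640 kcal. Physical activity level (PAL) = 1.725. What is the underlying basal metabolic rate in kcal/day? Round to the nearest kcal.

2110 kcal/day

BMR = TEE ÷ activity factor = 3640 ÷ 1.725 = 2110.1449 kcal/day.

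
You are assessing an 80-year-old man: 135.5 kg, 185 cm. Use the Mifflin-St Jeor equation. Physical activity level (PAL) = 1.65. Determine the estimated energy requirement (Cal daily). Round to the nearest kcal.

Mifflin-St Jeor (male): BMR = 10(135.5) + 6.25(185) − 5(80) + 5 = 1355 + 1156.25 − 400 + 5 = 2116.25 kcal/day.
TEE = BMR × activity factor = 2116.25 × 1.65 = 3491.8125 kcal/day.

3492 Cal daily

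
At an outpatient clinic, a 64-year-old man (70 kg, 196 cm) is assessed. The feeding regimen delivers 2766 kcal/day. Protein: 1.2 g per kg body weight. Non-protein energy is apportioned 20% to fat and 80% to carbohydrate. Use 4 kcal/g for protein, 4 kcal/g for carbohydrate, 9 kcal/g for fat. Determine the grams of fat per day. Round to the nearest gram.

Protein = 1.2 × 70 = 84 g → 84 × 4 = 336 kcal.
Non-protein calories = 2766 − 336 = 2430 kcal.
Fat: 20% × 2430 = 486 kcal; carbohydrate: 1944 kcal.
Fat: 486 kcal ÷ 9 kcal/g = 54 g.

54 g/day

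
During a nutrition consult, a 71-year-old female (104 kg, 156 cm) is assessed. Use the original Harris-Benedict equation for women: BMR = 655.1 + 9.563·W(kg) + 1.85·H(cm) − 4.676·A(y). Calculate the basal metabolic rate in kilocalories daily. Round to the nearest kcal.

1606 kilocalories daily

Harris-Benedict: BMR = 655.1 + 9.563(104) + 1.85(156) − 4.676(71) = 1606.256 kcal/day.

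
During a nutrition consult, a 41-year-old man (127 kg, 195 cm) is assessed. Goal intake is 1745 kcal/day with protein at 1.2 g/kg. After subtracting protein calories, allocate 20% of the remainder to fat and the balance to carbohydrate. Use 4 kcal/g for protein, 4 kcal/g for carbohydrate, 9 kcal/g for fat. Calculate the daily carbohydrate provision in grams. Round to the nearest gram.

227 g/day

Protein = 1.2 × 127 = 152.4 g → 152.4 × 4 = 609.6 kcal.
Non-protein calories = 1745 − 609.6 = 1135.4 kcal.
Fat: 20% × 1135.4 = 227.08 kcal; carbohydrate: 908.32 kcal.
Carbohydrate: 908.32 kcal ÷ 4 kcal/g = 227.08 g.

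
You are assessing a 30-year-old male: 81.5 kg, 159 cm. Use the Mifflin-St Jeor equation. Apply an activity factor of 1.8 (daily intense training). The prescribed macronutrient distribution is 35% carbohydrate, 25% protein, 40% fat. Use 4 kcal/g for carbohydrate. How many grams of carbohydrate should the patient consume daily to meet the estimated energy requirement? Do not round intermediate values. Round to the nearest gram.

262 g/day

Mifflin-St Jeor (male): BMR = 10(81.5) + 6.25(159) − 5(30) + 5 = 815 + 993.75 − 150 + 5 = 1663.75 kcal/day.
TEE = 1663.75 × 1.8 = 2994.75 kcal/day.
Carbohydrate energy = 35% × 2994.75 = 1048.1625 kcal.
Carbohydrate = 1048.1625 ÷ 4 kcal/g = 262.0406 g.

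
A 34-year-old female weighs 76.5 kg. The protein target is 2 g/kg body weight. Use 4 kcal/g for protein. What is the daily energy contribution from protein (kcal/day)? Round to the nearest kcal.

Protein = 2 g/kg × 76.5 kg = 153 g/day.
Protein energy = 153 g × 4 kcal/g = 612 kcal/day.

612 kcal/day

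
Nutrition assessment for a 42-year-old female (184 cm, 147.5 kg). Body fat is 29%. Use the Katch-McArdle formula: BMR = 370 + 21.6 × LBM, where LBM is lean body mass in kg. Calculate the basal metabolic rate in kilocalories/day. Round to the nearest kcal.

2632 kilocalories/day

LBM = 147.5 × (1 − 0.29) = 104.725 kg. Katch-McArdle: BMR = 370 + 21.6 × 104.725 = 2632.06 kcal/day.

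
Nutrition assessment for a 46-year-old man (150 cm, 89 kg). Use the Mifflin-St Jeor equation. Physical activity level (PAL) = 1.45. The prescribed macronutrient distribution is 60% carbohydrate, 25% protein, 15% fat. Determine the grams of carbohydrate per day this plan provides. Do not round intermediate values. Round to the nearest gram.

349 g/day

Mifflin-St Jeor (male): BMR = 10(89) + 6.25(150) − 5(46) + 5 = 890 + 937.5 − 230 + 5 = 1602.5 kcal/day.
TEE = 1602.5 × 1.45 = 2323.625 kcal/day.
Carbohydrate energy = 60% × 2323.625 = 1394.175 kcal.
Carbohydrate = 1394.175 ÷ 4 kcal/g = 348.5438 g.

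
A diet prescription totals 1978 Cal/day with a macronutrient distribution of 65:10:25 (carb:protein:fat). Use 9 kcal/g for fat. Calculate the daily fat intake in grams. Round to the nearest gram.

Fat energy = 25% × 1978 = 494.5 kcal.
At 9 kcal/g: 494.5 ÷ 9 = 54.9444 g.

55 g/day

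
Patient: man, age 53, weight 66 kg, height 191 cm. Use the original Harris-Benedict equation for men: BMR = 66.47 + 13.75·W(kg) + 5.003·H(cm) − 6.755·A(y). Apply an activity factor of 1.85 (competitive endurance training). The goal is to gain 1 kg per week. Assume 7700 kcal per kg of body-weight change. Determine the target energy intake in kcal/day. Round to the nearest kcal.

4007 kcal/day

Harris-Benedict: BMR = 66.47 + 13.75(66) + 5.003(191) − 6.755(53) = 1571.528 kcal/day.
TEE = 1571.528 × 1.85 = 2907.3268 kcal/day.
Required daily surplus = 1 × 7700 ÷ 7 = 1100 kcal/day.
Target intake = 2907.3268 + 1100 = 4007.3268 kcal/day.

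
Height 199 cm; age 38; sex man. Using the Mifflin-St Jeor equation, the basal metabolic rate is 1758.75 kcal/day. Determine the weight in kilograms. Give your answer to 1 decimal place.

70.0 kg

1758.75 = 10·W + 6.25(199) − 5(38) + 5
10·W = 1758.75 − 1058.75 = 700, so W = 70 kg.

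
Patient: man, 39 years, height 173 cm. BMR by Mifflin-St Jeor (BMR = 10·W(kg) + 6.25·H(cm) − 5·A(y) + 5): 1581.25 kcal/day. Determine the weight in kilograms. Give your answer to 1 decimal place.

69.0 kg

1581.25 = 10·W + 6.25(173) − 5(39) + 5
10·W = 1581.25 − 891.25 = 690, so W = 69 kg.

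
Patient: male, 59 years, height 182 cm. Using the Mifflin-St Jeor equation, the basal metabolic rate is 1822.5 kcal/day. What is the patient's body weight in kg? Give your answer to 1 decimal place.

1822.5 = 10·W + 6.25(182) − 5(59) + 5
10·W = 1822.5 − 847.5 = 975, so W = 97.5 kg.

97.5 kg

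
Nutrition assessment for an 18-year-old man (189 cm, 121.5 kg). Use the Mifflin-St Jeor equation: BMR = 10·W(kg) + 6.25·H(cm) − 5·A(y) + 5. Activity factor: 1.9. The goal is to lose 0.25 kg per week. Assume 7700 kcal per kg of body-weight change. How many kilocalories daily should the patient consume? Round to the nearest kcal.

Mifflin-St Jeor (male): BMR = 10(121.5) + 6.25(189) − 5(18) + 5 = 1215 + 1181.25 − 90 + 5 = 2311.25 kcal/day.
TEE = 2311.25 × 1.9 = 4391.375 kcal/day.
Required daily deficit = 0.25 × 7700 ÷ 7 = 275 kcal/day.
Target intake = 4391.375 − 275 = 4116.375 kcal/day.

4116 kilocalories daily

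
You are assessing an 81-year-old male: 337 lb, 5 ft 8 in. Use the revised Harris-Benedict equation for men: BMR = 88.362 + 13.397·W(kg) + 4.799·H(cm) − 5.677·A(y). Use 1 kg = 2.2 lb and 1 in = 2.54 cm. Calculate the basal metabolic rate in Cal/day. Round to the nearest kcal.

Convert to metric: weight = 337 ÷ 2.2 = 153.1818 kg; height = (5×12 + 8) × 2.54 = 68 × 2.54 = 172.72 cm.
Harris-Benedict: BMR = 88.362 + 13.397(153.1818) + 4.799(172.72) − 5.677(81) = 2509.5851 kcal/day.

2510 Cal/day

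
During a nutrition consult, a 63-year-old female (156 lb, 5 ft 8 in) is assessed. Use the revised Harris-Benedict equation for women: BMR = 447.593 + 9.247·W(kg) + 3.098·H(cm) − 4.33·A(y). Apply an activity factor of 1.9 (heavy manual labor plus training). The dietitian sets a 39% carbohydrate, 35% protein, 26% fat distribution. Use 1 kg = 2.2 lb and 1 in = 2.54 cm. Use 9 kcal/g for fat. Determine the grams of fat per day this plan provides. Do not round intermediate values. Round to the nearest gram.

75 g/day

Convert to metric: weight = 156 ÷ 2.2 = 70.9091 kg; height = (5×12 + 8) × 2.54 = 68 × 2.54 = 172.72 cm.
Harris-Benedict: BMR = 447.593 + 9.247(70.9091) + 3.098(172.72) − 4.33(63) = 1365.5859 kcal/day.
TEE = 1365.5859 × 1.9 = 2594.6133 kcal/day.
Fat energy = 26% × 2594.6133 = 674.5994 kcal.
Fat = 674.5994 ÷ 9 kcal/g = 74.9555 g.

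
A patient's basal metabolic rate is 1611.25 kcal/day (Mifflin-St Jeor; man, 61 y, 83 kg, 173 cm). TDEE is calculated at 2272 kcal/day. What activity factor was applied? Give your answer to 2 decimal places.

1.41

Activity factor = TEE ÷ BMR = 2272 ÷ 1611.25 = 1.41.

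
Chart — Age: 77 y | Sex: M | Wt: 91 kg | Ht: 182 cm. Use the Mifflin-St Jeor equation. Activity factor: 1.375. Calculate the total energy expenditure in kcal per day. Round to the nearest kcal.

Mifflin-St Jeor (male): BMR = 10(91) + 6.25(182) − 5(77) + 5 = 910 + 1137.5 − 385 + 5 = 1667.5 kcal/day.
TEE = BMR × activity factor = 1667.5 × 1.375 = 2292.8125 kcal/day.

2293 kcal per day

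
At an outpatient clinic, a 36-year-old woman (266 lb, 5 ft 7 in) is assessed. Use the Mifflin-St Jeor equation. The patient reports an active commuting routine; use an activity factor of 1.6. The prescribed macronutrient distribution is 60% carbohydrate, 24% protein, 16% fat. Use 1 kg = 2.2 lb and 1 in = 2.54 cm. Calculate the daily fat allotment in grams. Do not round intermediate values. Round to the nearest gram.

55 g/day

Convert to metric: weight = 266 ÷ 2.2 = 120.9091 kg; height = (5×12 + 7) × 2.54 = 67 × 2.54 = 170.18 cm.
Mifflin-St Jeor (female): BMR = 10(120.9091) + 6.25(170.18) − 5(36) − 161 = 1209.0909 + 1063.625 − 180 − 161 = 1931.7159 kcal/day.
TEE = 1931.7159 × 1.6 = 3090.7455 kcal/day.
Fat energy = 16% × 3090.7455 = 494.5193 kcal.
Fat = 494.5193 ÷ 9 kcal/g = 54.9466 g.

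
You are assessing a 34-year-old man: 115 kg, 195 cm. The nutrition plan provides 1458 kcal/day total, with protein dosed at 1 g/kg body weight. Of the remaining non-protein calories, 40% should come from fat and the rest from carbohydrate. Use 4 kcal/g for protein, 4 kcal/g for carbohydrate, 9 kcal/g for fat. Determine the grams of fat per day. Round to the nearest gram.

Protein = 1 × 115 = 115 g → 115 × 4 = 460 kcal.
Non-protein calories = 1458 − 460 = 998 kcal.
Fat: 40% × 998 = 399.2 kcal; carbohydrate: 598.8 kcal.
Fat: 399.2 kcal ÷ 9 kcal/g = 44.3556 g.

44 g/day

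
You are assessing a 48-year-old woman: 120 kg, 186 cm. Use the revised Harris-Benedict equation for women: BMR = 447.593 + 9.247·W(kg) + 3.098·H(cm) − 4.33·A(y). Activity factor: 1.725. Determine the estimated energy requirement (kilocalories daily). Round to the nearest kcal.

3322 kilocalories daily

Harris-Benedict: BMR = 447.593 + 9.247(120) + 3.098(186) − 4.33(48) = 1925.621 kcal/day.
TEE = BMR × activity factor = 1925.621 × 1.725 = 3321.6962 kcal/day.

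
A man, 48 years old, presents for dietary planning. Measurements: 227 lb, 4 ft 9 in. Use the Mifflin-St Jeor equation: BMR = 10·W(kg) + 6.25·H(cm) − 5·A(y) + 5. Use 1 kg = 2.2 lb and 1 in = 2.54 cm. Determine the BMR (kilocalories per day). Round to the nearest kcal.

Convert to metric: weight = 227 ÷ 2.2 = 103.1818 kg; height = (4×12 + 9) × 2.54 = 57 × 2.54 = 144.78 cm.
Mifflin-St Jeor (male): BMR = 10(103.1818) + 6.25(144.78) − 5(48) + 5 = 1031.8182 + 904.875 − 240 + 5 = 1701.6932 kcal/day.

1702 kilocalories per day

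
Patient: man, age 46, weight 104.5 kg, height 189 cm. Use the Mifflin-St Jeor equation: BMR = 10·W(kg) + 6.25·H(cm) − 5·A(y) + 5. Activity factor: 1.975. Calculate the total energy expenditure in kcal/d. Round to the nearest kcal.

Mifflin-St Jeor (male): BMR = 10(104.5) + 6.25(189) − 5(46) + 5 = 1045 + 1181.25 − 230 + 5 = 2001.25 kcal/day.
TEE = BMR × activity factor = 2001.25 × 1.975 = 3952.4688 kcal/day.

3952 kcal/d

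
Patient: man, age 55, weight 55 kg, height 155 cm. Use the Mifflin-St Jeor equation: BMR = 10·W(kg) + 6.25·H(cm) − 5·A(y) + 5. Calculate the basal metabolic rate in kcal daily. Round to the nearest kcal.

Mifflin-St Jeor (male): BMR = 10(55) + 6.25(155) − 5(55) + 5 = 550 + 968.75 − 275 + 5 = 1248.75 kcal/day.

1249 kcal daily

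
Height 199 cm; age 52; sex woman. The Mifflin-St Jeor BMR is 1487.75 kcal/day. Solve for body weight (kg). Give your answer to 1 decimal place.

1487.75 = 10·W + 6.25(199) − 5(52) − 161
10·W = 1487.75 − 822.75 = 665, so W = 66.5 kg.

66.5 kg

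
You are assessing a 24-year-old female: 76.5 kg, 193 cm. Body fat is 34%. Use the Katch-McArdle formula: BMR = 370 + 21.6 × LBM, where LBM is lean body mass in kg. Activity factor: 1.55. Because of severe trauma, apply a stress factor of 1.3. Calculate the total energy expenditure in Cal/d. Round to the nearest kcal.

LBM = 76.5 × (1 − 0.34) = 50.49 kg. Katch-McArdle: BMR = 370 + 21.6 × 50.49 = 1460.584 kcal/day.
TEE = BMR × activity factor = 1460.584 × 1.55 = 2263.9052 kcal/day.
Apply stress factor: 2263.9052 × 1.3 = 2943.0768 kcal/day.

2943 Cal/d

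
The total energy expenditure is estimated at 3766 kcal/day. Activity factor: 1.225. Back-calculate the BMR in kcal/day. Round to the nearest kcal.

BMR = TEE ÷ activity factor = 3766 ÷ 1.225 = 3074.2857 kcal/day.

3074 kcal/day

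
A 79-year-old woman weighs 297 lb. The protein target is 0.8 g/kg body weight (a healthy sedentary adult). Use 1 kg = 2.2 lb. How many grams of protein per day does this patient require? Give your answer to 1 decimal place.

108.0 g/day

Weight in kg = 297 ÷ 2.2 = 135 kg.
Protein = 0.8 g/kg × 135 kg = 108 g/day.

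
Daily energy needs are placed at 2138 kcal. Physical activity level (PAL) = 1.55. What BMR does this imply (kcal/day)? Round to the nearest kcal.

1379 kcal/day

BMR = TEE ÷ activity factor = 2138 ÷ 1.55 = 1379.3548 kcal/day.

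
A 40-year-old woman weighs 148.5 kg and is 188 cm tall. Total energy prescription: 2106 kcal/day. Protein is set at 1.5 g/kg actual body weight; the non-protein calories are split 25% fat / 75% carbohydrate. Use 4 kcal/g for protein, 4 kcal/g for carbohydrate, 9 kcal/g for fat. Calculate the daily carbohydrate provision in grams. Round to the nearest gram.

228 g/day

Protein = 1.5 × 148.5 = 222.75 g → 222.75 × 4 = 891 kcal.
Non-protein calories = 2106 − 891 = 1215 kcal.
Fat: 25% × 1215 = 303.75 kcal; carbohydrate: 911.25 kcal.
Carbohydrate: 911.25 kcal ÷ 4 kcal/g = 227.8125 g.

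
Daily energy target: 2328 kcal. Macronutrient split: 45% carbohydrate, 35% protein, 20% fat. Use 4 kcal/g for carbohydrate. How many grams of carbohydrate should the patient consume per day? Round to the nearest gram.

262 g/day

Carbohydrate energy = 45% × 2328 = 1047.6 kcal.
At 4 kcal/g: 1047.6 ÷ 4 = 261.9 g.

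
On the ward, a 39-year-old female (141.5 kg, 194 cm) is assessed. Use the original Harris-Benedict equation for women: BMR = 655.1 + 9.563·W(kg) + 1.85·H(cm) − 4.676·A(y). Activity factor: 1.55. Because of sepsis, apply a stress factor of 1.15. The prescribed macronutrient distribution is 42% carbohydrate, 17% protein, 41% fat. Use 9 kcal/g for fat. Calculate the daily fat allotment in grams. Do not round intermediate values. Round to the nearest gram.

Harris-Benedict: BMR = 655.1 + 9.563(141.5) + 1.85(194) − 4.676(39) = 2184.8005 kcal/day.
TEE = 2184.8005 × 1.55 = 3386.4408 kcal/day.
With stress factor 1.15: 3386.4408 × 1.15 = 3894.4069 kcal/day.
Fat energy = 41% × 3894.4069 = 1596.7068 kcal.
Fat = 1596.7068 ÷ 9 kcal/g = 177.4119 g.

177 g/day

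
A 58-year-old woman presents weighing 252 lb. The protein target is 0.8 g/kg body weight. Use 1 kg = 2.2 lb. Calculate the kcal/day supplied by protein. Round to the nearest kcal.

Weight in kg = 252 ÷ 2.2 = 114.5455 kg.
Protein = 0.8 g/kg × 114.5455 kg = 91.6364 g/day.
Protein energy = 91.6364 g × 4 kcal/g = 366.5455 kcal/day.

367 kcal/day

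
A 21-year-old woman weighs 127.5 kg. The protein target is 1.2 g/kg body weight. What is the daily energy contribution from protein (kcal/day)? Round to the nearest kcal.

Protein = 1.2 g/kg × 127.5 kg = 153 g/day.
Protein energy = 153 g × 4 kcal/g = 612 kcal/day.

612 kcal/day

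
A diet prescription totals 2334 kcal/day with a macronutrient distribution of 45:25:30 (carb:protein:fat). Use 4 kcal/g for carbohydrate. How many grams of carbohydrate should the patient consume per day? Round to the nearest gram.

Carbohydrate energy = 45% × 2334 = 1050.3 kcal.
At 4 kcal/g: 1050.3 ÷ 4 = 262.575 g.

263 g/day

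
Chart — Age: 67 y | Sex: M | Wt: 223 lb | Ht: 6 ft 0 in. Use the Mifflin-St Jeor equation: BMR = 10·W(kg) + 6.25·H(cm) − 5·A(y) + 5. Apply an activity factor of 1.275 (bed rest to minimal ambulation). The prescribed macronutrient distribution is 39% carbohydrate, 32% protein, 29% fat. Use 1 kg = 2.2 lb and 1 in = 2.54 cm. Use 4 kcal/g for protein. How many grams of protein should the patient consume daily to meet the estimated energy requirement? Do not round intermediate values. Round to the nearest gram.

Convert to metric: weight = 223 ÷ 2.2 = 101.3636 kg; height = (6×12 + 0) × 2.54 = 72 × 2.54 = 182.88 cm.
Mifflin-St Jeor (male): BMR = 10(101.3636) + 6.25(182.88) − 5(67) + 5 = 1013.6364 + 1143 − 335 + 5 = 1826.6364 kcal/day.
TEE = 1826.6364 × 1.275 = 2328.9614 kcal/day.
Protein energy = 32% × 2328.9614 = 745.2676 kcal.
Protein = 745.2676 ÷ 4 kcal/g = 186.3169 g.

186 g/day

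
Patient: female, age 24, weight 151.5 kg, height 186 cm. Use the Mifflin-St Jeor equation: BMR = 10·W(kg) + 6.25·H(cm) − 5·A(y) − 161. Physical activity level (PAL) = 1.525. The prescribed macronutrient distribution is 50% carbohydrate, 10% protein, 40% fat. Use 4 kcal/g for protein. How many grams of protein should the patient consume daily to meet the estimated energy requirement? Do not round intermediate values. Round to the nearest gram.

91 g/day

Mifflin-St Jeor (female): BMR = 10(151.5) + 6.25(186) − 5(24) − 161 = 1515 + 1162.5 − 120 − 161 = 2396.5 kcal/day.
TEE = 2396.5 × 1.525 = 3654.6625 kcal/day.
Protein energy = 10% × 3654.6625 = 365.4663 kcal.
Protein = 365.4663 ÷ 4 kcal/g = 91.3666 g.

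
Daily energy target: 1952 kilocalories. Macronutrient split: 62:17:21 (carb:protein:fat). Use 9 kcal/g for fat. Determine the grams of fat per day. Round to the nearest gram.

46 g/day

Fat energy = 21% × 1952 = 409.92 kcal.
At 9 kcal/g: 409.92 ÷ 9 = 45.5467 g.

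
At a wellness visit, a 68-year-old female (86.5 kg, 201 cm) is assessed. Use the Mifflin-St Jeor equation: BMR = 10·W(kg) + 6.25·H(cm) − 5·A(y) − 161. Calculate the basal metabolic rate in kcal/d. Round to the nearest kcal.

Mifflin-St Jeor (female): BMR = 10(86.5) + 6.25(201) − 5(68) − 161 = 865 + 1256.25 − 340 − 161 = 1620.25 kcal/day.

1620 kcal/d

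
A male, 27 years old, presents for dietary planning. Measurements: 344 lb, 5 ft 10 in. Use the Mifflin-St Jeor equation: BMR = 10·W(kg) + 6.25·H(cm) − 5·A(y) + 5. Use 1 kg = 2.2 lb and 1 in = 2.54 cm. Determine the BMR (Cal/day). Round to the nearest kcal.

Convert to metric: weight = 344 ÷ 2.2 = 156.3636 kg; height = (5×12 + 10) × 2.54 = 70 × 2.54 = 177.8 cm.
Mifflin-St Jeor (male): BMR = 10(156.3636) + 6.25(177.8) − 5(27) + 5 = 1563.6364 + 1111.25 − 135 + 5 = 2544.8864 kcal/day.

2545 Cal/day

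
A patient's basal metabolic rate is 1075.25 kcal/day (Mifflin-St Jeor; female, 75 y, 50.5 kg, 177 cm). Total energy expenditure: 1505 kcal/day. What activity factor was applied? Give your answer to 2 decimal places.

1.40

Activity factor = TEE ÷ BMR = 1505 ÷ 1075.25 = 1.4.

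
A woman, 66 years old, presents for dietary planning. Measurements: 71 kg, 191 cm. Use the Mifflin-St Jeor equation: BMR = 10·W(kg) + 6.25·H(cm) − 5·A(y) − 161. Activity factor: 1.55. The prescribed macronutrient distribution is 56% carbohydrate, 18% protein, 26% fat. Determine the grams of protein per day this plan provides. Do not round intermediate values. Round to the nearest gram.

Mifflin-St Jeor (female): BMR = 10(71) + 6.25(191) − 5(66) − 161 = 710 + 1193.75 − 330 − 161 = 1412.75 kcal/day.
TEE = 1412.75 × 1.55 = 2189.7625 kcal/day.
Protein energy = 18% × 2189.7625 = 394.1573 kcal.
Protein = 394.1573 ÷ 4 kcal/g = 98.5393 g.

99 g/day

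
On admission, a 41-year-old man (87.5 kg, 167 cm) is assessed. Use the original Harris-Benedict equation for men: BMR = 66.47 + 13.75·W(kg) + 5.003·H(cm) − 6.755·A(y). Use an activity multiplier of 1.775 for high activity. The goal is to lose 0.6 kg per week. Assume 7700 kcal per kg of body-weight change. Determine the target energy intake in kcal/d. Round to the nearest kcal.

2585 kcal/d

Harris-Benedict: BMR = 66.47 + 13.75(87.5) + 5.003(167) − 6.755(41) = 1828.141 kcal/day.
TEE = 1828.141 × 1.775 = 3244.9503 kcal/day.
Required daily deficit = 0.6 × 7700 ÷ 7 = 660 kcal/day.
Target intake = 3244.9503 − 660 = 2584.9503 kcal/day.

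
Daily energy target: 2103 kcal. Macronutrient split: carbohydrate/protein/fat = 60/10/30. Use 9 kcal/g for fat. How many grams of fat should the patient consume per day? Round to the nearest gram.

Fat energy = 30% × 2103 = 630.9 kcal.
At 9 kcal/g: 630.9 ÷ 9 = 70.1 g.

70 g/day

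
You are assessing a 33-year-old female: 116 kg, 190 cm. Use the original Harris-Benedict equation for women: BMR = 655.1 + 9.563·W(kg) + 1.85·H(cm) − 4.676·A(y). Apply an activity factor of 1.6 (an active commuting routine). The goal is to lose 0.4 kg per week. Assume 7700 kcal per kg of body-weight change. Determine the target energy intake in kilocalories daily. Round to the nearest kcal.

Harris-Benedict: BMR = 655.1 + 9.563(116) + 1.85(190) − 4.676(33) = 1961.6 kcal/day.
TEE = 1961.6 × 1.6 = 3138.56 kcal/day.
Required daily deficit = 0.4 × 7700 ÷ 7 = 440 kcal/day.
Target intake = 3138.56 − 440 = 2698.56 kcal/day.

2699 kilocalories daily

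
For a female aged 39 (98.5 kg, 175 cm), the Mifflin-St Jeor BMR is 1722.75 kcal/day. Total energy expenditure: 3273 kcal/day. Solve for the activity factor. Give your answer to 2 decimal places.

Activity factor = TEE ÷ BMR = 3273 ÷ 1722.75 = 1.9.

1.90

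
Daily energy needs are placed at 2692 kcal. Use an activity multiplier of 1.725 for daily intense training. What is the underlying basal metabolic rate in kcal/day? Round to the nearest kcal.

BMR = TEE ÷ activity factor = 2692 ÷ 1.725 = 1560.5797 kcal/day.

1561 kcal/day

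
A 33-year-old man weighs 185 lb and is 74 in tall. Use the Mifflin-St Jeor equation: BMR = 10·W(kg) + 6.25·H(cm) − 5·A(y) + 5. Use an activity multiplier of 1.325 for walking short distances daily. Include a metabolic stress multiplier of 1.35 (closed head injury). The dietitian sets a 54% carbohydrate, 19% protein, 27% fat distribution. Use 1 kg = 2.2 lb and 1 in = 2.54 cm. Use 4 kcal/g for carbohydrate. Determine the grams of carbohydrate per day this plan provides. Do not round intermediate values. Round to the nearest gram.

Convert to metric: weight = 185 ÷ 2.2 = 84.0909 kg; height = 74 × 2.54 = 187.96 cm.
Mifflin-St Jeor (male): BMR = 10(84.0909) + 6.25(187.96) − 5(33) + 5 = 840.9091 + 1174.75 − 165 + 5 = 1855.6591 kcal/day.
TEE = 1855.6591 × 1.325 = 2458.7483 kcal/day.
With stress factor 1.35: 2458.7483 × 1.35 = 3319.3102 kcal/day.
Carbohydrate energy = 54% × 3319.3102 = 1792.4275 kcal.
Carbohydrate = 1792.4275 ÷ 4 kcal/g = 448.1069 g.

448 g/day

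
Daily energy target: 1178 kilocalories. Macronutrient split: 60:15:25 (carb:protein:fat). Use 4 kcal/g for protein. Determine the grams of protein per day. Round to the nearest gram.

Protein energy = 15% × 1178 = 176.7 kcal.
At 4 kcal/g: 176.7 ÷ 4 = 44.175 g.

44 g/day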